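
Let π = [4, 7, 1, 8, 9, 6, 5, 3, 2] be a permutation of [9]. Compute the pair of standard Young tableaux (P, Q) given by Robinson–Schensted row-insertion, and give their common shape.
P = [1, 2, 8, 9] / [3, 5] / [4] / [6] / [7];  Q = [1, 2, 4, 5] / [3, 6] / [7] / [8] / [9];  common shape = (4, 2, 1, 1, 1)

Row-insert the values π_1, π_2, … into P one at a time, bumping the leftmost entry strictly greater than the inserted value down to the next row. The recording tableau Q records, in position (i, j), the step at which that cell was added to P.
  Insert 4 (step 1): P = [4];  Q = [1]
  Insert 7 (step 2): P = [4, 7];  Q = [1, 2]
  Insert 1 (step 3): P = [1, 7] / [4];  Q = [1, 2] / [3]
  Insert 8 (step 4): P = [1, 7, 8] / [4];  Q = [1, 2, 4] / [3]
  Insert 9 (step 5): P = [1, 7, 8, 9] / [4];  Q = [1, 2, 4, 5] / [3]
  Insert 6 (step 6): P = [1, 6, 8, 9] / [4, 7];  Q = [1, 2, 4, 5] / [3, 6]
  Insert 5 (step 7): P = [1, 5, 8, 9] / [4, 6] / [7];  Q = [1, 2, 4, 5] / [3, 6] / [7]
  Insert 3 (step 8): P = [1, 3, 8, 9] / [4, 5] / [6] / [7];  Q = [1, 2, 4, 5] / [3, 6] / [7] / [8]
  Insert 2 (step 9): P = [1, 2, 8, 9] / [3, 5] / [4] / [6] / [7];  Q = [1, 2, 4, 5] / [3, 6] / [7] / [8] / [9]
Final shape: (4, 2, 1, 1, 1).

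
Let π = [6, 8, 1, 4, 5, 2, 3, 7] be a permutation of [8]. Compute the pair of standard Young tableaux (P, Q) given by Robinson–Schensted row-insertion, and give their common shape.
P = [1, 2, 3, 7] / [4, 5] / [6, 8];  Q = [1, 2, 5, 8] / [3, 4] / [6, 7];  common shape = (4, 2, 2)

Row-insert the values π_1, π_2, … into P one at a time, bumping the leftmost entry strictly greater than the inserted value down to the next row. The recording tableau Q records, in position (i, j), the step at which that cell was added to P.
  Insert 6 (step 1): P = [6];  Q = [1]
  Insert 8 (step 2): P = [6, 8];  Q = [1, 2]
  Insert 1 (step 3): P = [1, 8] / [6];  Q = [1, 2] / [3]
  Insert 4 (step 4): P = [1, 4] / [6, 8];  Q = [1, 2] / [3, 4]
  Insert 5 (step 5): P = [1, 4, 5] / [6, 8];  Q = [1, 2, 5] / [3, 4]
  Insert 2 (step 6): P = [1, 2, 5] / [4, 8] / [6];  Q = [1, 2, 5] / [3, 4] / [6]
  Insert 3 (step 7): P = [1, 2, 3] / [4, 5] / [6, 8];  Q = [1, 2, 5] / [3, 4] / [6, 7]
  Insert 7 (step 8): P = [1, 2, 3, 7] / [4, 5] / [6, 8];  Q = [1, 2, 5, 8] / [3, 4] / [6, 7]
Final shape: (4, 2, 2).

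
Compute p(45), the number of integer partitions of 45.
p(45) = 89134

Compute p(n) via the recurrence p(n, m) = p(n, m−1) + p(n−m, m), where p(n, m) counts partitions of n with all parts ≤ m and p(n) = p(n, n). The base cases are p(0, m) = 1 and p(n, 0) = 0 for n > 0. Filling the table yields p(45) = 89134. (Euler's pentagonal recurrence is an alternative.)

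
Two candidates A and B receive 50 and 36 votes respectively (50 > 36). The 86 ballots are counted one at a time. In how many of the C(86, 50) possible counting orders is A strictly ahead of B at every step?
Strict-lead orderings = 348594806072564145432702

Total orderings of the 86 votes with 50 for A: C(86, 50) = 2141368094445751179086598. By the Bertrand ballot formula (Cycle Lemma / reflection principle), the number of orderings in which A is strictly ahead of B throughout is (p − q)/(p + q) · C(p + q, p) = (50 − 36)/(50 + 36) · 2141368094445751179086598 = 348594806072564145432702.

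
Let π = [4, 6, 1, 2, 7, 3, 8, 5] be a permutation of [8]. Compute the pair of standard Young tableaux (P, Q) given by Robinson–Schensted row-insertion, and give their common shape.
P = [1, 2, 3, 5] / [4, 6, 7, 8];  Q = [1, 2, 5, 7] / [3, 4, 6, 8];  common shape = (4, 4)

Row-insert the values π_1, π_2, … into P one at a time, bumping the leftmost entry strictly greater than the inserted value down to the next row. The recording tableau Q records, in position (i, j), the step at which that cell was added to P.
  Insert 4 (step 1): P = [4];  Q = [1]
  Insert 6 (step 2): P = [4, 6];  Q = [1, 2]
  Insert 1 (step 3): P = [1, 6] / [4];  Q = [1, 2] / [3]
  Insert 2 (step 4): P = [1, 2] / [4, 6];  Q = [1, 2] / [3, 4]
  Insert 7 (step 5): P = [1, 2, 7] / [4, 6];  Q = [1, 2, 5] / [3, 4]
  Insert 3 (step 6): P = [1, 2, 3] / [4, 6, 7];  Q = [1, 2, 5] / [3, 4, 6]
  Insert 8 (step 7): P = [1, 2, 3, 8] / [4, 6, 7];  Q = [1, 2, 5, 7] / [3, 4, 6]
  Insert 5 (step 8): P = [1, 2, 3, 5] / [4, 6, 7, 8];  Q = [1, 2, 5, 7] / [3, 4, 6, 8]
Final shape: (4, 4).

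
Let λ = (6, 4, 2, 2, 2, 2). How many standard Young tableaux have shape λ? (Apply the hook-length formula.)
# SYT of shape (6, 4, 2, 2, 2, 2) = 4511052

Hook-length formula: f^λ = n! / Π hook(c), product over all cells c of the Young diagram. For λ = (6, 4, 2, 2, 2, 2), n = 18 boxes. Hook lengths by row (left-to-right, top-to-bottom): [11, 10, 5, 4, 2, 1]; [8, 7, 2, 1]; [5, 4]; [4, 3]; [3, 2]; [2, 1]. Product of hooks = 1419264000. So f^λ = 18! / 1419264000 = 6402373705728000 / 1419264000 = 4511052.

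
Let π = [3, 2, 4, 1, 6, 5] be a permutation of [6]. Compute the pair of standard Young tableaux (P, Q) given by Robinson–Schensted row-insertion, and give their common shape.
P = [1, 4, 5] / [2, 6] / [3];  Q = [1, 3, 5] / [2, 6] / [4];  common shape = (3, 2, 1)

Row-insert the values π_1, π_2, … into P one at a time, bumping the leftmost entry strictly greater than the inserted value down to the next row. The recording tableau Q records, in position (i, j), the step at which that cell was added to P.
  Insert 3 (step 1): P = [3];  Q = [1]
  Insert 2 (step 2): P = [2] / [3];  Q = [1] / [2]
  Insert 4 (step 3): P = [2, 4] / [3];  Q = [1, 3] / [2]
  Insert 1 (step 4): P = [1, 4] / [2] / [3];  Q = [1, 3] / [2] / [4]
  Insert 6 (step 5): P = [1, 4, 6] / [2] / [3];  Q = [1, 3, 5] / [2] / [4]
  Insert 5 (step 6): P = [1, 4, 5] / [2, 6] / [3];  Q = [1, 3, 5] / [2, 6] / [4]
Final shape: (3, 2, 1).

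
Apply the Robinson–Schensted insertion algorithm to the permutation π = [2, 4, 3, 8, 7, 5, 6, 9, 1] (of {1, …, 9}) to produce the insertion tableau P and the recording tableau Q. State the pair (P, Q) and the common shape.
P = [1, 3, 5, 6, 9] / [2, 7] / [4] / [8];  Q = [1, 2, 4, 7, 8] / [3, 5] / [6] / [9];  common shape = (5, 2, 1, 1)

Row-insert the values π_1, π_2, … into P one at a time, bumping the leftmost entry strictly greater than the inserted value down to the next row. The recording tableau Q records, in position (i, j), the step at which that cell was added to P.
  Insert 2 (step 1): P = [2];  Q = [1]
  Insert 4 (step 2): P = [2, 4];  Q = [1, 2]
  Insert 3 (step 3): P = [2, 3] / [4];  Q = [1, 2] / [3]
  Insert 8 (step 4): P = [2, 3, 8] / [4];  Q = [1, 2, 4] / [3]
  Insert 7 (step 5): P = [2, 3, 7] / [4, 8];  Q = [1, 2, 4] / [3, 5]
  Insert 5 (step 6): P = [2, 3, 5] / [4, 7] / [8];  Q = [1, 2, 4] / [3, 5] / [6]
  Insert 6 (step 7): P = [2, 3, 5, 6] / [4, 7] / [8];  Q = [1, 2, 4, 7] / [3, 5] / [6]
  Insert 9 (step 8): P = [2, 3, 5, 6, 9] / [4, 7] / [8];  Q = [1, 2, 4, 7, 8] / [3, 5] / [6]
  Insert 1 (step 9): P = [1, 3, 5, 6, 9] / [2, 7] / [4] / [8];  Q = [1, 2, 4, 7, 8] / [3, 5] / [6] / [9]
Final shape: (5, 2, 1, 1).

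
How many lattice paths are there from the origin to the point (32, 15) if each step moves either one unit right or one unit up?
Number of paths = 751616304549

A monotone lattice path from (0, 0) to (32, 15) consists of 32 east steps and 15 north steps in some order, so it is determined by which 32 of the 47 steps are east. The count is C(47, 32) = 751616304549.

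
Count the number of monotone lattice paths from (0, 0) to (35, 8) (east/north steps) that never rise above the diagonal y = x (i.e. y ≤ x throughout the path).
Number of paths = 112784399

By the reflection principle (André's argument), the number of monotone paths to (35, 8) with n ≤ m that never go above y = x is C(43, 35) − C(43, 36) = 145008513 − 32224114 = 112784399.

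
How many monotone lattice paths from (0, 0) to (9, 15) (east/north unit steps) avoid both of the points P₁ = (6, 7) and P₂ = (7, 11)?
Number of paths = 675704

Inclusion–exclusion. Total paths: C(24, 9) = 1307504. Through P₁: C(13, 6)·C(11, 3) = 283140. Through P₂: C(18, 7)·C(6, 2) = 477360. Since P₁ is strictly southwest of P₂, a monotone path through both must visit P₁ then P₂; paths through both = C(13, 6)·C(5, 1)·C(6, 2) = 128700. Avoid both = 1307504 − 283140 − 477360 + 128700 = 675704.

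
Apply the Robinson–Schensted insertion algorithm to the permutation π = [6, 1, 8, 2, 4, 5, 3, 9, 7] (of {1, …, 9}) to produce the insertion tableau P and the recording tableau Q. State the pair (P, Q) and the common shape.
P = [1, 2, 3, 5, 7] / [4, 8, 9] / [6];  Q = [1, 3, 5, 6, 8] / [2, 4, 9] / [7];  common shape = (5, 3, 1)

Row-insert the values π_1, π_2, … into P one at a time, bumping the leftmost entry strictly greater than the inserted value down to the next row. The recording tableau Q records, in position (i, j), the step at which that cell was added to P.
  Insert 6 (step 1): P = [6];  Q = [1]
  Insert 1 (step 2): P = [1] / [6];  Q = [1] / [2]
  Insert 8 (step 3): P = [1, 8] / [6];  Q = [1, 3] / [2]
  Insert 2 (step 4): P = [1, 2] / [6, 8];  Q = [1, 3] / [2, 4]
  Insert 4 (step 5): P = [1, 2, 4] / [6, 8];  Q = [1, 3, 5] / [2, 4]
  Insert 5 (step 6): P = [1, 2, 4, 5] / [6, 8];  Q = [1, 3, 5, 6] / [2, 4]
  Insert 3 (step 7): P = [1, 2, 3, 5] / [4, 8] / [6];  Q = [1, 3, 5, 6] / [2, 4] / [7]
  Insert 9 (step 8): P = [1, 2, 3, 5, 9] / [4, 8] / [6];  Q = [1, 3, 5, 6, 8] / [2, 4] / [7]
  Insert 7 (step 9): P = [1, 2, 3, 5, 7] / [4, 8, 9] / [6];  Q = [1, 3, 5, 6, 8] / [2, 4, 9] / [7]
Final shape: (5, 3, 1).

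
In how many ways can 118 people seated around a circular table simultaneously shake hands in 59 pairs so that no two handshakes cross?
C_59 = 405944995127576985730643443367112

These noncrossing handshakes are counted by the Catalan number C_n = (1/(n + 1)) · C(2n, n). For n = 59: C_59 = (1/60) · C(118, 59) = 24356699707654619143838606602026720/60 = 405944995127576985730643443367112.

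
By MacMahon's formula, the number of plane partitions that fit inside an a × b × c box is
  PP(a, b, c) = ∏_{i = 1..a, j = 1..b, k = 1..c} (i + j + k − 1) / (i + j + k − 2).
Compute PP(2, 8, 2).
PP(2, 8, 2) = 825

Evaluate the triple product over i = 1..2, j = 1..8, k = 1..2. The factors are (2/1) · (3/2) · (3/2) · (4/3) · (4/3) · (5/4) · (5/4) · (6/5) · … (32 factors total). The numerators and denominators telescope so the product is an integer; carrying out the multiplication exactly gives PP(2, 8, 2) = 825.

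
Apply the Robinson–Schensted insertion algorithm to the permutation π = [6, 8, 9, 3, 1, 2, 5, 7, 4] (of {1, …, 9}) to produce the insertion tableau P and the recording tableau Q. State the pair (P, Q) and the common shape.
P = [1, 2, 4, 7] / [3, 5, 9] / [6, 8];  Q = [1, 2, 3, 8] / [4, 6, 7] / [5, 9];  common shape = (4, 3, 2)

Row-insert the values π_1, π_2, … into P one at a time, bumping the leftmost entry strictly greater than the inserted value down to the next row. The recording tableau Q records, in position (i, j), the step at which that cell was added to P.
  Insert 6 (step 1): P = [6];  Q = [1]
  Insert 8 (step 2): P = [6, 8];  Q = [1, 2]
  Insert 9 (step 3): P = [6, 8, 9];  Q = [1, 2, 3]
  Insert 3 (step 4): P = [3, 8, 9] / [6];  Q = [1, 2, 3] / [4]
  Insert 1 (step 5): P = [1, 8, 9] / [3] / [6];  Q = [1, 2, 3] / [4] / [5]
  Insert 2 (step 6): P = [1, 2, 9] / [3, 8] / [6];  Q = [1, 2, 3] / [4, 6] / [5]
  Insert 5 (step 7): P = [1, 2, 5] / [3, 8, 9] / [6];  Q = [1, 2, 3] / [4, 6, 7] / [5]
  Insert 7 (step 8): P = [1, 2, 5, 7] / [3, 8, 9] / [6];  Q = [1, 2, 3, 8] / [4, 6, 7] / [5]
  Insert 4 (step 9): P = [1, 2, 4, 7] / [3, 5, 9] / [6, 8];  Q = [1, 2, 3, 8] / [4, 6, 7] / [5, 9]
Final shape: (4, 3, 2).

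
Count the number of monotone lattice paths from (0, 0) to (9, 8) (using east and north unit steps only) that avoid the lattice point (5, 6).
Number of paths = 17380

Total paths from (0, 0) to (9, 8): C(17, 9) = 24310. Paths through (5, 6): (paths (0, 0) → (5, 6)) × (paths (5, 6) → (9, 8)) = C(11, 5) · C(6, 4) = 462 · 15 = 6930. Avoidance count = 24310 − 6930 = 17380.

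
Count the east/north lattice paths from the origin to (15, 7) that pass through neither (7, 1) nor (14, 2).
Number of paths = 146184

Inclusion–exclusion. Total paths: C(22, 15) = 170544. Through P₁: C(8, 7)·C(14, 8) = 24024. Through P₂: C(16, 14)·C(6, 1) = 720. Since P₁ is strictly southwest of P₂, a monotone path through both must visit P₁ then P₂; paths through both = C(8, 7)·C(8, 7)·C(6, 1) = 384. Avoid both = 170544 − 24024 − 720 + 384 = 146184.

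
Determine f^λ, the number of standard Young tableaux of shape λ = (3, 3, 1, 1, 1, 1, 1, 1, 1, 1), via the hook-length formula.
# SYT of shape (3, 3, 1, 1, 1, 1, 1, 1, 1, 1) = 1365

Hook-length formula: f^λ = n! / Π hook(c), product over all cells c of the Young diagram. For λ = (3, 3, 1, 1, 1, 1, 1, 1, 1, 1), n = 14 boxes. Hook lengths by row (left-to-right, top-to-bottom): [12, 3, 2]; [11, 2, 1]; [8]; [7]; [6]; [5]; [4]; [3]; [2]; [1]. Product of hooks = 63866880. So f^λ = 14! / 63866880 = 87178291200 / 63866880 = 1365.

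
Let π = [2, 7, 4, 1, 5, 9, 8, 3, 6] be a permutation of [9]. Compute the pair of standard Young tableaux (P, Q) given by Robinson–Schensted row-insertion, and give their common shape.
P = [1, 3, 5, 6] / [2, 4, 8] / [7, 9];  Q = [1, 2, 5, 6] / [3, 7, 9] / [4, 8];  common shape = (4, 3, 2)

Row-insert the values π_1, π_2, … into P one at a time, bumping the leftmost entry strictly greater than the inserted value down to the next row. The recording tableau Q records, in position (i, j), the step at which that cell was added to P.
  Insert 2 (step 1): P = [2];  Q = [1]
  Insert 7 (step 2): P = [2, 7];  Q = [1, 2]
  Insert 4 (step 3): P = [2, 4] / [7];  Q = [1, 2] / [3]
  Insert 1 (step 4): P = [1, 4] / [2] / [7];  Q = [1, 2] / [3] / [4]
  Insert 5 (step 5): P = [1, 4, 5] / [2] / [7];  Q = [1, 2, 5] / [3] / [4]
  Insert 9 (step 6): P = [1, 4, 5, 9] / [2] / [7];  Q = [1, 2, 5, 6] / [3] / [4]
  Insert 8 (step 7): P = [1, 4, 5, 8] / [2, 9] / [7];  Q = [1, 2, 5, 6] / [3, 7] / [4]
  Insert 3 (step 8): P = [1, 3, 5, 8] / [2, 4] / [7, 9];  Q = [1, 2, 5, 6] / [3, 7] / [4, 8]
  Insert 6 (step 9): P = [1, 3, 5, 6] / [2, 4, 8] / [7, 9];  Q = [1, 2, 5, 6] / [3, 7, 9] / [4, 8]
Final shape: (4, 3, 2).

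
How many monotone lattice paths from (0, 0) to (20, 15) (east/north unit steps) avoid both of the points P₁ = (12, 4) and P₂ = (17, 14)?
Number of paths = 2071515660

Inclusion–exclusion. Total paths: C(35, 20) = 3247943160. Through P₁: C(16, 12)·C(19, 8) = 137559240. Through P₂: C(31, 17)·C(4, 3) = 1060730100. Since P₁ is strictly southwest of P₂, a monotone path through both must visit P₁ then P₂; paths through both = C(16, 12)·C(15, 5)·C(4, 3) = 21861840. Avoid both = 3247943160 − 137559240 − 1060730100 + 21861840 = 2071515660.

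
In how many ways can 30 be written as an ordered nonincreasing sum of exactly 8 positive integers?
p(30, 8 parts) = 638

Partitions of n into exactly k parts are in bijection with partitions of n − k into at most k parts (subtract 1 from each part). So p(30, exactly 8) = p(22, parts ≤ 8). Computing via the recurrence p(m, j) = p(m, j−1) + p(m−j, j) gives 638.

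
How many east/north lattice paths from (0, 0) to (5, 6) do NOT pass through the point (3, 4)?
Number of paths = 252

Total paths from (0, 0) to (5, 6): C(11, 5) = 462. Paths through (3, 4): (paths (0, 0) → (3, 4)) × (paths (3, 4) → (5, 6)) = C(7, 3) · C(4, 2) = 35 · 6 = 210. Avoidance count = 462 − 210 = 252.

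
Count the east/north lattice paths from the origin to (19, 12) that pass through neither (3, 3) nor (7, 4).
Number of paths = 71287925

Inclusion–exclusion. Total paths: C(31, 19) = 141120525. Through P₁: C(6, 3)·C(25, 16) = 40859500. Through P₂: C(11, 7)·C(20, 12) = 41570100. Since P₁ is strictly southwest of P₂, a monotone path through both must visit P₁ then P₂; paths through both = C(6, 3)·C(5, 4)·C(20, 12) = 12597000. Avoid both = 141120525 − 40859500 − 41570100 + 12597000 = 71287925.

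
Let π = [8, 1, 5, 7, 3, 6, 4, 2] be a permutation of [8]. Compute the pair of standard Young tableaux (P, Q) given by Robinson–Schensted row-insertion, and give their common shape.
P = [1, 2, 4] / [3, 6] / [5] / [7] / [8];  Q = [1, 3, 4] / [2, 6] / [5] / [7] / [8];  common shape = (3, 2, 1, 1, 1)

Row-insert the values π_1, π_2, … into P one at a time, bumping the leftmost entry strictly greater than the inserted value down to the next row. The recording tableau Q records, in position (i, j), the step at which that cell was added to P.
  Insert 8 (step 1): P = [8];  Q = [1]
  Insert 1 (step 2): P = [1] / [8];  Q = [1] / [2]
  Insert 5 (step 3): P = [1, 5] / [8];  Q = [1, 3] / [2]
  Insert 7 (step 4): P = [1, 5, 7] / [8];  Q = [1, 3, 4] / [2]
  Insert 3 (step 5): P = [1, 3, 7] / [5] / [8];  Q = [1, 3, 4] / [2] / [5]
  Insert 6 (step 6): P = [1, 3, 6] / [5, 7] / [8];  Q = [1, 3, 4] / [2, 6] / [5]
  Insert 4 (step 7): P = [1, 3, 4] / [5, 6] / [7] / [8];  Q = [1, 3, 4] / [2, 6] / [5] / [7]
  Insert 2 (step 8): P = [1, 2, 4] / [3, 6] / [5] / [7] / [8];  Q = [1, 3, 4] / [2, 6] / [5] / [7] / [8]
Final shape: (3, 2, 1, 1, 1).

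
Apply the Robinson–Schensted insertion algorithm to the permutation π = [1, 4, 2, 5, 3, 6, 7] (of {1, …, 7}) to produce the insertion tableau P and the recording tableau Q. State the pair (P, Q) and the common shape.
P = [1, 2, 3, 6, 7] / [4, 5];  Q = [1, 2, 4, 6, 7] / [3, 5];  common shape = (5, 2)

Row-insert the values π_1, π_2, … into P one at a time, bumping the leftmost entry strictly greater than the inserted value down to the next row. The recording tableau Q records, in position (i, j), the step at which that cell was added to P.
  Insert 1 (step 1): P = [1];  Q = [1]
  Insert 4 (step 2): P = [1, 4];  Q = [1, 2]
  Insert 2 (step 3): P = [1, 2] / [4];  Q = [1, 2] / [3]
  Insert 5 (step 4): P = [1, 2, 5] / [4];  Q = [1, 2, 4] / [3]
  Insert 3 (step 5): P = [1, 2, 3] / [4, 5];  Q = [1, 2, 4] / [3, 5]
  Insert 6 (step 6): P = [1, 2, 3, 6] / [4, 5];  Q = [1, 2, 4, 6] / [3, 5]
  Insert 7 (step 7): P = [1, 2, 3, 6, 7] / [4, 5];  Q = [1, 2, 4, 6, 7] / [3, 5]
Final shape: (5, 2).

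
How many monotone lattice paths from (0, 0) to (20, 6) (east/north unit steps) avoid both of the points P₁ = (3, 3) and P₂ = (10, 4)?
Number of paths = 151924

Inclusion–exclusion. Total paths: C(26, 20) = 230230. Through P₁: C(6, 3)·C(20, 17) = 22800. Through P₂: C(14, 10)·C(12, 10) = 66066. Since P₁ is strictly southwest of P₂, a monotone path through both must visit P₁ then P₂; paths through both = C(6, 3)·C(8, 7)·C(12, 10) = 10560. Avoid both = 230230 − 22800 − 66066 + 10560 = 151924.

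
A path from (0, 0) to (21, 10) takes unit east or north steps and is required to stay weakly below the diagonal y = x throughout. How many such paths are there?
Number of paths = 24192090

By the reflection principle (André's argument), the number of monotone paths to (21, 10) with n ≤ m that never go above y = x is C(31, 21) − C(31, 22) = 44352165 − 20160075 = 24192090.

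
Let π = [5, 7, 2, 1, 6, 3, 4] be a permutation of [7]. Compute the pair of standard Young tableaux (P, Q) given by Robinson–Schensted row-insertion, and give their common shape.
P = [1, 3, 4] / [2, 6] / [5, 7];  Q = [1, 2, 7] / [3, 5] / [4, 6];  common shape = (3, 2, 2)

Row-insert the values π_1, π_2, … into P one at a time, bumping the leftmost entry strictly greater than the inserted value down to the next row. The recording tableau Q records, in position (i, j), the step at which that cell was added to P.
  Insert 5 (step 1): P = [5];  Q = [1]
  Insert 7 (step 2): P = [5, 7];  Q = [1, 2]
  Insert 2 (step 3): P = [2, 7] / [5];  Q = [1, 2] / [3]
  Insert 1 (step 4): P = [1, 7] / [2] / [5];  Q = [1, 2] / [3] / [4]
  Insert 6 (step 5): P = [1, 6] / [2, 7] / [5];  Q = [1, 2] / [3, 5] / [4]
  Insert 3 (step 6): P = [1, 3] / [2, 6] / [5, 7];  Q = [1, 2] / [3, 5] / [4, 6]
  Insert 4 (step 7): P = [1, 3, 4] / [2, 6] / [5, 7];  Q = [1, 2, 7] / [3, 5] / [4, 6]
Final shape: (3, 2, 2).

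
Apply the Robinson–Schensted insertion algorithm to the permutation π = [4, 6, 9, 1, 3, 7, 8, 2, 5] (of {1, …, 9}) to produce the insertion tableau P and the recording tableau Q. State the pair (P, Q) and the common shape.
P = [1, 2, 5, 8] / [3, 6, 7] / [4, 9];  Q = [1, 2, 3, 7] / [4, 5, 6] / [8, 9];  common shape = (4, 3, 2)

Row-insert the values π_1, π_2, … into P one at a time, bumping the leftmost entry strictly greater than the inserted value down to the next row. The recording tableau Q records, in position (i, j), the step at which that cell was added to P.
  Insert 4 (step 1): P = [4];  Q = [1]
  Insert 6 (step 2): P = [4, 6];  Q = [1, 2]
  Insert 9 (step 3): P = [4, 6, 9];  Q = [1, 2, 3]
  Insert 1 (step 4): P = [1, 6, 9] / [4];  Q = [1, 2, 3] / [4]
  Insert 3 (step 5): P = [1, 3, 9] / [4, 6];  Q = [1, 2, 3] / [4, 5]
  Insert 7 (step 6): P = [1, 3, 7] / [4, 6, 9];  Q = [1, 2, 3] / [4, 5, 6]
  Insert 8 (step 7): P = [1, 3, 7, 8] / [4, 6, 9];  Q = [1, 2, 3, 7] / [4, 5, 6]
  Insert 2 (step 8): P = [1, 2, 7, 8] / [3, 6, 9] / [4];  Q = [1, 2, 3, 7] / [4, 5, 6] / [8]
  Insert 5 (step 9): P = [1, 2, 5, 8] / [3, 6, 7] / [4, 9];  Q = [1, 2, 3, 7] / [4, 5, 6] / [8, 9]
Final shape: (4, 3, 2).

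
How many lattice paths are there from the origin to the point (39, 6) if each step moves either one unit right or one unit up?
Number of paths = 8145060

A monotone lattice path from (0, 0) to (39, 6) consists of 39 east steps and 6 north steps in some order, so it is determined by which 39 of the 45 steps are east. The count is C(45, 39) = 8145060.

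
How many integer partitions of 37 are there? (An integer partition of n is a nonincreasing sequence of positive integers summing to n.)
p(37) = 21637

Compute p(n) via the recurrence p(n, m) = p(n, m−1) + p(n−m, m), where p(n, m) counts partitions of n with all parts ≤ m and p(n) = p(n, n). The base cases are p(0, m) = 1 and p(n, 0) = 0 for n > 0. Filling the table yields p(37) = 21637. (Euler's pentagonal recurrence is an alternative.)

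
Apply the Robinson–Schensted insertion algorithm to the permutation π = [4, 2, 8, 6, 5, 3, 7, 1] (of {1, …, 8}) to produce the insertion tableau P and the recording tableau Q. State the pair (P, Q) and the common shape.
P = [1, 3, 7] / [2, 5] / [4] / [6] / [8];  Q = [1, 3, 7] / [2, 4] / [5] / [6] / [8];  common shape = (3, 2, 1, 1, 1)

Row-insert the values π_1, π_2, … into P one at a time, bumping the leftmost entry strictly greater than the inserted value down to the next row. The recording tableau Q records, in position (i, j), the step at which that cell was added to P.
  Insert 4 (step 1): P = [4];  Q = [1]
  Insert 2 (step 2): P = [2] / [4];  Q = [1] / [2]
  Insert 8 (step 3): P = [2, 8] / [4];  Q = [1, 3] / [2]
  Insert 6 (step 4): P = [2, 6] / [4, 8];  Q = [1, 3] / [2, 4]
  Insert 5 (step 5): P = [2, 5] / [4, 6] / [8];  Q = [1, 3] / [2, 4] / [5]
  Insert 3 (step 6): P = [2, 3] / [4, 5] / [6] / [8];  Q = [1, 3] / [2, 4] / [5] / [6]
  Insert 7 (step 7): P = [2, 3, 7] / [4, 5] / [6] / [8];  Q = [1, 3, 7] / [2, 4] / [5] / [6]
  Insert 1 (step 8): P = [1, 3, 7] / [2, 5] / [4] / [6] / [8];  Q = [1, 3, 7] / [2, 4] / [5] / [6] / [8]
Final shape: (3, 2, 1, 1, 1).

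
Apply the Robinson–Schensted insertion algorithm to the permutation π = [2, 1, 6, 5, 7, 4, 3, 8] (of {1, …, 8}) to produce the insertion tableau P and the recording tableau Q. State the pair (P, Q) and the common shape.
P = [1, 3, 7, 8] / [2, 4] / [5] / [6];  Q = [1, 3, 5, 8] / [2, 4] / [6] / [7];  common shape = (4, 2, 1, 1)

Row-insert the values π_1, π_2, … into P one at a time, bumping the leftmost entry strictly greater than the inserted value down to the next row. The recording tableau Q records, in position (i, j), the step at which that cell was added to P.
  Insert 2 (step 1): P = [2];  Q = [1]
  Insert 1 (step 2): P = [1] / [2];  Q = [1] / [2]
  Insert 6 (step 3): P = [1, 6] / [2];  Q = [1, 3] / [2]
  Insert 5 (step 4): P = [1, 5] / [2, 6];  Q = [1, 3] / [2, 4]
  Insert 7 (step 5): P = [1, 5, 7] / [2, 6];  Q = [1, 3, 5] / [2, 4]
  Insert 4 (step 6): P = [1, 4, 7] / [2, 5] / [6];  Q = [1, 3, 5] / [2, 4] / [6]
  Insert 3 (step 7): P = [1, 3, 7] / [2, 4] / [5] / [6];  Q = [1, 3, 5] / [2, 4] / [6] / [7]
  Insert 8 (step 8): P = [1, 3, 7, 8] / [2, 4] / [5] / [6];  Q = [1, 3, 5, 8] / [2, 4] / [6] / [7]
Final shape: (4, 2, 1, 1).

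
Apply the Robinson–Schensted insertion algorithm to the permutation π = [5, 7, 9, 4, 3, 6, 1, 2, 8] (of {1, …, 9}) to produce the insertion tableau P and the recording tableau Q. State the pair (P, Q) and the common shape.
P = [1, 2, 8] / [3, 6, 9] / [4, 7] / [5];  Q = [1, 2, 3] / [4, 6, 9] / [5, 8] / [7];  common shape = (3, 3, 2, 1)

Row-insert the values π_1, π_2, … into P one at a time, bumping the leftmost entry strictly greater than the inserted value down to the next row. The recording tableau Q records, in position (i, j), the step at which that cell was added to P.
  Insert 5 (step 1): P = [5];  Q = [1]
  Insert 7 (step 2): P = [5, 7];  Q = [1, 2]
  Insert 9 (step 3): P = [5, 7, 9];  Q = [1, 2, 3]
  Insert 4 (step 4): P = [4, 7, 9] / [5];  Q = [1, 2, 3] / [4]
  Insert 3 (step 5): P = [3, 7, 9] / [4] / [5];  Q = [1, 2, 3] / [4] / [5]
  Insert 6 (step 6): P = [3, 6, 9] / [4, 7] / [5];  Q = [1, 2, 3] / [4, 6] / [5]
  Insert 1 (step 7): P = [1, 6, 9] / [3, 7] / [4] / [5];  Q = [1, 2, 3] / [4, 6] / [5] / [7]
  Insert 2 (step 8): P = [1, 2, 9] / [3, 6] / [4, 7] / [5];  Q = [1, 2, 3] / [4, 6] / [5, 8] / [7]
  Insert 8 (step 9): P = [1, 2, 8] / [3, 6, 9] / [4, 7] / [5];  Q = [1, 2, 3] / [4, 6, 9] / [5, 8] / [7]
Final shape: (3, 3, 2, 1).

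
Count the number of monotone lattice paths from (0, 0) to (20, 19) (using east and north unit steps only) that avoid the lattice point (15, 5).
Number of paths = 68742983898

Total paths from (0, 0) to (20, 19): C(39, 20) = 68923264410. Paths through (15, 5): (paths (0, 0) → (15, 5)) × (paths (15, 5) → (20, 19)) = C(20, 15) · C(19, 5) = 15504 · 11628 = 180280512. Avoidance count = 68923264410 − 180280512 = 68742983898.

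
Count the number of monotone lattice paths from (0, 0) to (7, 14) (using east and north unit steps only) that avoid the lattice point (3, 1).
Number of paths = 106760

Total paths from (0, 0) to (7, 14): C(21, 7) = 116280. Paths through (3, 1): (paths (0, 0) → (3, 1)) × (paths (3, 1) → (7, 14)) = C(4, 3) · C(17, 4) = 4 · 2380 = 9520. Avoidance count = 116280 − 9520 = 106760.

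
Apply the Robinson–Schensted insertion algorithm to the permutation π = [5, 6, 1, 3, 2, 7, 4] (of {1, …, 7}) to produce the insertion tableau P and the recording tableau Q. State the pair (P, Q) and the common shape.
P = [1, 2, 4] / [3, 6, 7] / [5];  Q = [1, 2, 6] / [3, 4, 7] / [5];  common shape = (3, 3, 1)

Row-insert the values π_1, π_2, … into P one at a time, bumping the leftmost entry strictly greater than the inserted value down to the next row. The recording tableau Q records, in position (i, j), the step at which that cell was added to P.
  Insert 5 (step 1): P = [5];  Q = [1]
  Insert 6 (step 2): P = [5, 6];  Q = [1, 2]
  Insert 1 (step 3): P = [1, 6] / [5];  Q = [1, 2] / [3]
  Insert 3 (step 4): P = [1, 3] / [5, 6];  Q = [1, 2] / [3, 4]
  Insert 2 (step 5): P = [1, 2] / [3, 6] / [5];  Q = [1, 2] / [3, 4] / [5]
  Insert 7 (step 6): P = [1, 2, 7] / [3, 6] / [5];  Q = [1, 2, 6] / [3, 4] / [5]
  Insert 4 (step 7): P = [1, 2, 4] / [3, 6, 7] / [5];  Q = [1, 2, 6] / [3, 4, 7] / [5]
Final shape: (3, 3, 1).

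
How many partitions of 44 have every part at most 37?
p(44, parts ≤ 37) = 75145

Use the recurrence p(n, m) = p(n, m−1) + p(n−m, m): either the largest part is < m (count p(n, m−1)) or the largest part is exactly m (remove one copy of m, count p(n−m, m)). With p(0, ·) = 1 this gives p(44, parts ≤ 37) = 75145. (By conjugating Young diagrams, this also counts partitions of 44 into at most 37 parts.)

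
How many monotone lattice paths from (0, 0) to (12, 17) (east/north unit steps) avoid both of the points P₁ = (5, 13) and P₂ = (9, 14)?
Number of paths = 33581495

Inclusion–exclusion. Total paths: C(29, 12) = 51895935. Through P₁: C(18, 5)·C(11, 7) = 2827440. Through P₂: C(23, 9)·C(6, 3) = 16343800. Since P₁ is strictly southwest of P₂, a monotone path through both must visit P₁ then P₂; paths through both = C(18, 5)·C(5, 4)·C(6, 3) = 856800. Avoid both = 51895935 − 2827440 − 16343800 + 856800 = 33581495.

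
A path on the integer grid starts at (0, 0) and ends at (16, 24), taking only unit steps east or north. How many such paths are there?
Number of paths = 62852101650

A monotone lattice path from (0, 0) to (16, 24) consists of 16 east steps and 24 north steps in some order, so it is determined by which 16 of the 40 steps are east. The count is C(40, 16) = 62852101650.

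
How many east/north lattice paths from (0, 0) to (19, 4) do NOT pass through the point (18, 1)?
Number of paths = 8779

Total paths from (0, 0) to (19, 4): C(23, 19) = 8855. Paths through (18, 1): (paths (0, 0) → (18, 1)) × (paths (18, 1) → (19, 4)) = C(19, 18) · C(4, 1) = 19 · 4 = 76. Avoidance count = 8855 − 76 = 8779.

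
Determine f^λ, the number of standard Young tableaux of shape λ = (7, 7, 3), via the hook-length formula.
# SYT of shape (7, 7, 3) = 121550

Hook-length formula: f^λ = n! / Π hook(c), product over all cells c of the Young diagram. For λ = (7, 7, 3), n = 17 boxes. Hook lengths by row (left-to-right, top-to-bottom): [9, 8, 7, 5, 4, 3, 2]; [8, 7, 6, 4, 3, 2, 1]; [3, 2, 1]. Product of hooks = 2926264320. So f^λ = 17! / 2926264320 = 355687428096000 / 2926264320 = 121550.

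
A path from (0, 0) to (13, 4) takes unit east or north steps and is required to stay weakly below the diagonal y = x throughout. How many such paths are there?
Number of paths = 1700

By the reflection principle (André's argument), the number of monotone paths to (13, 4) with n ≤ m that never go above y = x is C(17, 13) − C(17, 14) = 2380 − 680 = 1700.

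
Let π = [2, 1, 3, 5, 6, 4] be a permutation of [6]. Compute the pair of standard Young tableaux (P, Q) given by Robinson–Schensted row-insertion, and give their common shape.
P = [1, 3, 4, 6] / [2, 5];  Q = [1, 3, 4, 5] / [2, 6];  common shape = (4, 2)

Row-insert the values π_1, π_2, … into P one at a time, bumping the leftmost entry strictly greater than the inserted value down to the next row. The recording tableau Q records, in position (i, j), the step at which that cell was added to P.
  Insert 2 (step 1): P = [2];  Q = [1]
  Insert 1 (step 2): P = [1] / [2];  Q = [1] / [2]
  Insert 3 (step 3): P = [1, 3] / [2];  Q = [1, 3] / [2]
  Insert 5 (step 4): P = [1, 3, 5] / [2];  Q = [1, 3, 4] / [2]
  Insert 6 (step 5): P = [1, 3, 5, 6] / [2];  Q = [1, 3, 4, 5] / [2]
  Insert 4 (step 6): P = [1, 3, 4, 6] / [2, 5];  Q = [1, 3, 4, 5] / [2, 6]
Final shape: (4, 2).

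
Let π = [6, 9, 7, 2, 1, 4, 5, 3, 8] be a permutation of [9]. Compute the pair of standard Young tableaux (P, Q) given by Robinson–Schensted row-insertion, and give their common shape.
P = [1, 3, 5, 8] / [2, 4] / [6, 7] / [9];  Q = [1, 2, 7, 9] / [3, 6] / [4, 8] / [5];  common shape = (4, 2, 2, 1)

Row-insert the values π_1, π_2, … into P one at a time, bumping the leftmost entry strictly greater than the inserted value down to the next row. The recording tableau Q records, in position (i, j), the step at which that cell was added to P.
  Insert 6 (step 1): P = [6];  Q = [1]
  Insert 9 (step 2): P = [6, 9];  Q = [1, 2]
  Insert 7 (step 3): P = [6, 7] / [9];  Q = [1, 2] / [3]
  Insert 2 (step 4): P = [2, 7] / [6] / [9];  Q = [1, 2] / [3] / [4]
  Insert 1 (step 5): P = [1, 7] / [2] / [6] / [9];  Q = [1, 2] / [3] / [4] / [5]
  Insert 4 (step 6): P = [1, 4] / [2, 7] / [6] / [9];  Q = [1, 2] / [3, 6] / [4] / [5]
  Insert 5 (step 7): P = [1, 4, 5] / [2, 7] / [6] / [9];  Q = [1, 2, 7] / [3, 6] / [4] / [5]
  Insert 3 (step 8): P = [1, 3, 5] / [2, 4] / [6, 7] / [9];  Q = [1, 2, 7] / [3, 6] / [4, 8] / [5]
  Insert 8 (step 9): P = [1, 3, 5, 8] / [2, 4] / [6, 7] / [9];  Q = [1, 2, 7, 9] / [3, 6] / [4, 8] / [5]
Final shape: (4, 2, 2, 1).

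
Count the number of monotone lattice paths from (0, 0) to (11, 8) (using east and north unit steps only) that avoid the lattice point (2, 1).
Number of paths = 41262

Total paths from (0, 0) to (11, 8): C(19, 11) = 75582. Paths through (2, 1): (paths (0, 0) → (2, 1)) × (paths (2, 1) → (11, 8)) = C(3, 2) · C(16, 9) = 3 · 11440 = 34320. Avoidance count = 75582 − 34320 = 41262.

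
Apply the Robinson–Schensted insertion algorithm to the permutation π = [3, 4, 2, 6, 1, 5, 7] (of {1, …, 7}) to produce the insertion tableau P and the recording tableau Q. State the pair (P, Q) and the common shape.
P = [1, 4, 5, 7] / [2, 6] / [3];  Q = [1, 2, 4, 7] / [3, 6] / [5];  common shape = (4, 2, 1)

Row-insert the values π_1, π_2, … into P one at a time, bumping the leftmost entry strictly greater than the inserted value down to the next row. The recording tableau Q records, in position (i, j), the step at which that cell was added to P.
  Insert 3 (step 1): P = [3];  Q = [1]
  Insert 4 (step 2): P = [3, 4];  Q = [1, 2]
  Insert 2 (step 3): P = [2, 4] / [3];  Q = [1, 2] / [3]
  Insert 6 (step 4): P = [2, 4, 6] / [3];  Q = [1, 2, 4] / [3]
  Insert 1 (step 5): P = [1, 4, 6] / [2] / [3];  Q = [1, 2, 4] / [3] / [5]
  Insert 5 (step 6): P = [1, 4, 5] / [2, 6] / [3];  Q = [1, 2, 4] / [3, 6] / [5]
  Insert 7 (step 7): P = [1, 4, 5, 7] / [2, 6] / [3];  Q = [1, 2, 4, 7] / [3, 6] / [5]
Final shape: (4, 2, 1).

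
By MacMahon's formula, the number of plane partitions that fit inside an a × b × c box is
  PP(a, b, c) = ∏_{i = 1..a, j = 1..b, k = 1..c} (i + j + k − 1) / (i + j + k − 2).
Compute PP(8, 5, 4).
PP(8, 5, 4) = 4789851066

Evaluate the triple product over i = 1..8, j = 1..5, k = 1..4. The factors are (2/1) · (3/2) · (4/3) · (5/4) · (3/2) · (4/3) · (5/4) · (6/5) · … (160 factors total). The numerators and denominators telescope so the product is an integer; carrying out the multiplication exactly gives PP(8, 5, 4) = 4789851066.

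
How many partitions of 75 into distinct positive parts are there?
q(75) = 48446

A partition into distinct parts is a strictly decreasing sequence summing to n. The recurrence d(n, m) = d(n, m−1) + d(n−m, m−1) (use part m at most once) with q(n) = d(n, n) gives q(75) = 48446. (Euler's theorem: # distinct-part partitions = # odd-part partitions.)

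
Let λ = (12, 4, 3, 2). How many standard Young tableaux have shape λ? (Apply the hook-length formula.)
# SYT of shape (12, 4, 3, 2) = 23279256

Hook-length formula: f^λ = n! / Π hook(c), product over all cells c of the Young diagram. For λ = (12, 4, 3, 2), n = 21 boxes. Hook lengths by row (left-to-right, top-to-bottom): [15, 14, 12, 10, 8, 7, 6, 5, 4, 3, 2, 1]; [6, 5, 3, 1]; [4, 3, 1]; [2, 1]. Product of hooks = 2194698240000. So f^λ = 21! / 2194698240000 = 51090942171709440000 / 2194698240000 = 23279256.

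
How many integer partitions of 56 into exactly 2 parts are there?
p(56, 2 parts) = 28

Partitions of n into exactly k parts are in bijection with partitions of n − k into at most k parts (subtract 1 from each part). So p(56, exactly 2) = p(54, parts ≤ 2). Computing via the recurrence p(m, j) = p(m, j−1) + p(m−j, j) gives 28.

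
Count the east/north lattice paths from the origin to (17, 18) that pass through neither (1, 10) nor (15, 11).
Number of paths = 4251341649

Inclusion–exclusion. Total paths: C(35, 17) = 4537567650. Through P₁: C(11, 1)·C(24, 16) = 8090181. Through P₂: C(26, 15)·C(9, 2) = 278141760. Since P₁ is strictly southwest of P₂, a monotone path through both must visit P₁ then P₂; paths through both = C(11, 1)·C(15, 14)·C(9, 2) = 5940. Avoid both = 4537567650 − 8090181 − 278141760 + 5940 = 4251341649.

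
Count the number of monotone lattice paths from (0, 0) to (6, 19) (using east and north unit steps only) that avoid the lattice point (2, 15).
Number of paths = 167580

Total paths from (0, 0) to (6, 19): C(25, 6) = 177100. Paths through (2, 15): (paths (0, 0) → (2, 15)) × (paths (2, 15) → (6, 19)) = C(17, 2) · C(8, 4) = 136 · 70 = 9520. Avoidance count = 177100 − 9520 = 167580.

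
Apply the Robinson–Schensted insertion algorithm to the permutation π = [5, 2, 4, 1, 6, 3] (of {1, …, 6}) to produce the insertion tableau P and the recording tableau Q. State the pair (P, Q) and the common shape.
P = [1, 3, 6] / [2, 4] / [5];  Q = [1, 3, 5] / [2, 6] / [4];  common shape = (3, 2, 1)

Row-insert the values π_1, π_2, … into P one at a time, bumping the leftmost entry strictly greater than the inserted value down to the next row. The recording tableau Q records, in position (i, j), the step at which that cell was added to P.
  Insert 5 (step 1): P = [5];  Q = [1]
  Insert 2 (step 2): P = [2] / [5];  Q = [1] / [2]
  Insert 4 (step 3): P = [2, 4] / [5];  Q = [1, 3] / [2]
  Insert 1 (step 4): P = [1, 4] / [2] / [5];  Q = [1, 3] / [2] / [4]
  Insert 6 (step 5): P = [1, 4, 6] / [2] / [5];  Q = [1, 3, 5] / [2] / [4]
  Insert 3 (step 6): P = [1, 3, 6] / [2, 4] / [5];  Q = [1, 3, 5] / [2, 6] / [4]
Final shape: (3, 2, 1).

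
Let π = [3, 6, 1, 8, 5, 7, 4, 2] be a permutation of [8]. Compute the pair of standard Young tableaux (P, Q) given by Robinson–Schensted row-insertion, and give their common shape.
P = [1, 2, 7] / [3, 4, 8] / [5] / [6];  Q = [1, 2, 4] / [3, 5, 6] / [7] / [8];  common shape = (3, 3, 1, 1)

Row-insert the values π_1, π_2, … into P one at a time, bumping the leftmost entry strictly greater than the inserted value down to the next row. The recording tableau Q records, in position (i, j), the step at which that cell was added to P.
  Insert 3 (step 1): P = [3];  Q = [1]
  Insert 6 (step 2): P = [3, 6];  Q = [1, 2]
  Insert 1 (step 3): P = [1, 6] / [3];  Q = [1, 2] / [3]
  Insert 8 (step 4): P = [1, 6, 8] / [3];  Q = [1, 2, 4] / [3]
  Insert 5 (step 5): P = [1, 5, 8] / [3, 6];  Q = [1, 2, 4] / [3, 5]
  Insert 7 (step 6): P = [1, 5, 7] / [3, 6, 8];  Q = [1, 2, 4] / [3, 5, 6]
  Insert 4 (step 7): P = [1, 4, 7] / [3, 5, 8] / [6];  Q = [1, 2, 4] / [3, 5, 6] / [7]
  Insert 2 (step 8): P = [1, 2, 7] / [3, 4, 8] / [5] / [6];  Q = [1, 2, 4] / [3, 5, 6] / [7] / [8]
Final shape: (3, 3, 1, 1).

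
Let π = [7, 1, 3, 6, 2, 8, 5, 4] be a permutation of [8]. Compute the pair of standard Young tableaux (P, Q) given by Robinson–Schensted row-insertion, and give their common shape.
P = [1, 2, 4, 8] / [3, 5] / [6] / [7];  Q = [1, 3, 4, 6] / [2, 7] / [5] / [8];  common shape = (4, 2, 1, 1)

Row-insert the values π_1, π_2, … into P one at a time, bumping the leftmost entry strictly greater than the inserted value down to the next row. The recording tableau Q records, in position (i, j), the step at which that cell was added to P.
  Insert 7 (step 1): P = [7];  Q = [1]
  Insert 1 (step 2): P = [1] / [7];  Q = [1] / [2]
  Insert 3 (step 3): P = [1, 3] / [7];  Q = [1, 3] / [2]
  Insert 6 (step 4): P = [1, 3, 6] / [7];  Q = [1, 3, 4] / [2]
  Insert 2 (step 5): P = [1, 2, 6] / [3] / [7];  Q = [1, 3, 4] / [2] / [5]
  Insert 8 (step 6): P = [1, 2, 6, 8] / [3] / [7];  Q = [1, 3, 4, 6] / [2] / [5]
  Insert 5 (step 7): P = [1, 2, 5, 8] / [3, 6] / [7];  Q = [1, 3, 4, 6] / [2, 7] / [5]
  Insert 4 (step 8): P = [1, 2, 4, 8] / [3, 5] / [6] / [7];  Q = [1, 3, 4, 6] / [2, 7] / [5] / [8]
Final shape: (4, 2, 1, 1).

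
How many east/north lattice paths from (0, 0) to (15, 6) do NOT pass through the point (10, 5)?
Number of paths = 36246

Total paths from (0, 0) to (15, 6): C(21, 15) = 54264. Paths through (10, 5): (paths (0, 0) → (10, 5)) × (paths (10, 5) → (15, 6)) = C(15, 10) · C(6, 5) = 3003 · 6 = 18018. Avoidance count = 54264 − 18018 = 36246.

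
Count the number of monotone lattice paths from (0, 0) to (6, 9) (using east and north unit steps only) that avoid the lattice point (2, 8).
Number of paths = 4780

Total paths from (0, 0) to (6, 9): C(15, 6) = 5005. Paths through (2, 8): (paths (0, 0) → (2, 8)) × (paths (2, 8) → (6, 9)) = C(10, 2) · C(5, 4) = 45 · 5 = 225. Avoidance count = 5005 − 225 = 4780.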